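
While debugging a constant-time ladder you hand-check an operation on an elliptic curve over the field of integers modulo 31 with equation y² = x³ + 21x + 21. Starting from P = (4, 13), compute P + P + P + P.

(26, 15)

Repeated addition: build up to 4P.
2P: tangent at (4, 13): λ = (3·4² + 21)/(2·13) ≡ 7/26. 26⁻¹ ≡ 6 (mod 31) since 26·6 = 156 ≡ 1, so λ ≡ 7·6 ≡ 11.
  x = λ² - 4 - 4 = 121 - 8 ≡ 20; y = λ·(4 - 20) - 13 ≡ 28. → (20, 28)
3P: (20, 28) + (4, 13). λ = (13 - 28)/(4 - 20) ≡ 16/15 mod 31. 15⁻¹ ≡ 29 (mod 31), so λ ≡ 30.
  x = λ² - 20 - 4 = 900 - 24 ≡ 8; y = λ·(20 - 8) - 28 ≡ 22. → (8, 22)
4P: (8, 22) + (4, 13). λ = (13 - 22)/(4 - 8) ≡ 22/27 mod 31. 27⁻¹ ≡ 23 (mod 31), so λ ≡ 10.
  x = λ² - 8 - 4 = 100 - 12 ≡ 26; y = λ·(8 - 26) - 22 ≡ 15. → (26, 15)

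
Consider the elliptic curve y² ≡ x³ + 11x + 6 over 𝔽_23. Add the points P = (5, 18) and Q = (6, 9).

(5, 18) + (6, 9). λ = (9 - 18)/(6 - 5) ≡ 14/1 mod 23. 1⁻¹ ≡ 1 (mod 23) since 1·1 = 1 ≡ 1, so λ ≡ 14.
  x = λ² - 5 - 6 = 196 - 11 ≡ 1; y = λ·(5 - 1) - 18 ≡ 15. → (1, 15)

(1, 15)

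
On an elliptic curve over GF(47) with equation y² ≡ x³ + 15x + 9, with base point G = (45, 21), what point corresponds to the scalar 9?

Double-and-add on 9 = (1001)₂. Start with G = (45, 21) for the leading 1-bit.
double: tangent at (45, 21): λ = (3·45² + 15)/(2·21) ≡ 27/42. 42⁻¹ ≡ 28 (mod 47), so λ ≡ 27·28 ≡ 4.
  x = λ² - 45 - 45 = 16 - 90 ≡ 20; y = λ·(45 - 20) - 21 ≡ 32. → (20, 32)
double: tangent at (20, 32): λ = (3·20² + 15)/(2·32) ≡ 40/17. 17⁻¹ ≡ 36 (mod 47), so λ ≡ 40·36 ≡ 30.
  x = λ² - 20 - 20 = 900 - 40 ≡ 14; y = λ·(20 - 14) - 32 ≡ 7. → (14, 7)
double: tangent at (14, 7): λ = (3·14² + 15)/(2·7) ≡ 39/14. 14⁻¹ ≡ 37 (mod 47), so λ ≡ 39·37 ≡ 33.
  x = λ² - 14 - 14 = 1089 - 28 ≡ 27; y = λ·(14 - 27) - 7 ≡ 34. → (27, 34)
add G: (27, 34) + (45, 21). λ = (21 - 34)/(45 - 27) ≡ 34/18 mod 47. 18⁻¹ ≡ 34 (mod 47) since 18·34 = 612 ≡ 1, so λ ≡ 28.
  x = λ² - 27 - 45 = 784 - 72 ≡ 7; y = λ·(27 - 7) - 34 ≡ 9. → (7, 9)

(7, 9)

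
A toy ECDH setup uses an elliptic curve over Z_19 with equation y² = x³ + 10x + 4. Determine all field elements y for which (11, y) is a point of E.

x³ + 10x + 4 = 1445 ≡ 1 (mod 19).
Square roots of 1 mod 19: 1 and 18 (since 1² = 1 ≡ 1).

1, 18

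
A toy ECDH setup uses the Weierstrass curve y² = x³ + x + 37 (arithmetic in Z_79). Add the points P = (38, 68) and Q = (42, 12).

(38, 68) + (42, 12). λ = (12 - 68)/(42 - 38) ≡ 23/4 mod 79. 4⁻¹ ≡ 20 (mod 79), so λ ≡ 65.
  x = λ² - 38 - 42 = 4225 - 80 ≡ 37; y = λ·(38 - 37) - 68 ≡ 76. → (37, 76)

(37, 76)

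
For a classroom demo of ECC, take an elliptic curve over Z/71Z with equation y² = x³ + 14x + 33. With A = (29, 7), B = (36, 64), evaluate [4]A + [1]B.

(10, 45)

First 4A:
Double-and-add on 4 = (100)₂. Start with A = (29, 7) for the leading 1-bit.
double: tangent at (29, 7): λ = (3·29² + 14)/(2·7) ≡ 52/14. 14⁻¹ ≡ 66 (mod 71), so λ ≡ 52·66 ≡ 24.
  x = λ² - 29 - 29 = 576 - 58 ≡ 21; y = λ·(29 - 21) - 7 ≡ 43. → (21, 43)
double: tangent at (21, 43): λ = (3·21² + 14)/(2·43) ≡ 59/15. 15⁻¹ ≡ 19 (mod 71) since 15·19 = 285 ≡ 1, so λ ≡ 59·19 ≡ 56.
  x = λ² - 21 - 21 = 3136 - 42 ≡ 41; y = λ·(21 - 41) - 43 ≡ 44. → (41, 44)
4A = (41, 44).
Finally 4A + B:
(41, 44) + (36, 64). λ = (64 - 44)/(36 - 41) ≡ 20/66 mod 71. 66⁻¹ ≡ 14 (mod 71), so λ ≡ 67.
  x = λ² - 41 - 36 = 4489 - 77 ≡ 10; y = λ·(41 - 10) - 44 ≡ 45. → (10, 45)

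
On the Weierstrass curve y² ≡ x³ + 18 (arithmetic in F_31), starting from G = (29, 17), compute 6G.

(5, 9)

Double-and-add on 6 = (110)₂. Start with G = (29, 17) for the leading 1-bit.
double: tangent at (29, 17): λ = (3·29² + 0)/(2·17) ≡ 12/3. 3⁻¹ ≡ 21 (mod 31), so λ ≡ 12·21 ≡ 4.
  x = λ² - 29 - 29 = 16 - 58 ≡ 20; y = λ·(29 - 20) - 17 ≡ 19. → (20, 19)
add G: (20, 19) + (29, 17). λ = (17 - 19)/(29 - 20) ≡ 29/9 mod 31. 9⁻¹ ≡ 7 (mod 31), so λ ≡ 17.
  x = λ² - 20 - 29 = 289 - 49 ≡ 23; y = λ·(20 - 23) - 19 ≡ 23. → (23, 23)
double: tangent at (23, 23): λ = (3·23² + 0)/(2·23) ≡ 6/15. 15⁻¹ ≡ 29 (mod 31), so λ ≡ 6·29 ≡ 19.
  x = λ² - 23 - 23 = 361 - 46 ≡ 5; y = λ·(23 - 5) - 23 ≡ 9. → (5, 9)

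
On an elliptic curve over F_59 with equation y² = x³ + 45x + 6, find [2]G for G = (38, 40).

(40, 32)

tangent at (38, 40): λ = (3·38² + 45)/(2·40) ≡ 11/21. 21⁻¹ ≡ 45 (mod 59) since 21·45 = 945 ≡ 1, so λ ≡ 11·45 ≡ 23.
  x = λ² - 38 - 38 = 529 - 76 ≡ 40; y = λ·(38 - 40) - 40 ≡ 32. → (40, 32)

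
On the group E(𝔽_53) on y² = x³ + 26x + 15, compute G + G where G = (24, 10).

(15, 32)

tangent at (24, 10): λ = (3·24² + 26)/(2·10) ≡ 5/20. 20⁻¹ ≡ 8 (mod 53), so λ ≡ 5·8 ≡ 40.
  x = λ² - 24 - 24 = 1600 - 48 ≡ 15; y = λ·(24 - 15) - 10 ≡ 32. → (15, 32)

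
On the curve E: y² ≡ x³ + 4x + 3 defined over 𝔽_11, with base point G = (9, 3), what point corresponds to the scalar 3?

(6, 10)

Repeated addition: build up to 3G.
2G: tangent at (9, 3): λ = (3·9² + 4)/(2·3) ≡ 5/6. 6⁻¹ ≡ 2 (mod 11) since 6·2 = 12 ≡ 1, so λ ≡ 5·2 ≡ 10.
  x = λ² - 9 - 9 = 100 - 18 ≡ 5; y = λ·(9 - 5) - 3 ≡ 4. → (5, 4)
3G: (5, 4) + (9, 3). λ = (3 - 4)/(9 - 5) ≡ 10/4 mod 11. 4⁻¹ ≡ 3 (mod 11), so λ ≡ 8.
  x = λ² - 5 - 9 = 64 - 14 ≡ 6; y = λ·(5 - 6) - 4 ≡ 10. → (6, 10)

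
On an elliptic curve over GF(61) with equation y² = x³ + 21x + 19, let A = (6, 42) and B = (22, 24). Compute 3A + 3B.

First 3A:
Repeated addition: build up to 3A.
2A: tangent at (6, 42): λ = (3·6² + 21)/(2·42) ≡ 7/23. 23⁻¹ ≡ 8 (mod 61), so λ ≡ 7·8 ≡ 56.
  x = λ² - 6 - 6 = 3136 - 12 ≡ 13; y = λ·(6 - 13) - 42 ≡ 54. → (13, 54)
3A: (13, 54) + (6, 42). λ = (42 - 54)/(6 - 13) ≡ 49/54 mod 61. 54⁻¹ ≡ 26 (mod 61), so λ ≡ 54.
  x = λ² - 13 - 6 = 2916 - 19 ≡ 30; y = λ·(13 - 30) - 54 ≡ 4. → (30, 4)
3A = (30, 4).
Next 3B:
Repeated addition: build up to 3B.
2B: tangent at (22, 24): λ = (3·22² + 21)/(2·24) ≡ 9/48. 48⁻¹ ≡ 14 (mod 61), so λ ≡ 9·14 ≡ 4.
  x = λ² - 22 - 22 = 16 - 44 ≡ 33; y = λ·(22 - 33) - 24 ≡ 54. → (33, 54)
3B: (33, 54) + (22, 24). λ = (24 - 54)/(22 - 33) ≡ 31/50 mod 61. 50⁻¹ ≡ 11 (mod 61) since 50·11 = 550 ≡ 1, so λ ≡ 36.
  x = λ² - 33 - 22 = 1296 - 55 ≡ 21; y = λ·(33 - 21) - 54 ≡ 12. → (21, 12)
3B = (21, 12).
Finally 3A + 3B:
(30, 4) + (21, 12). λ = (12 - 4)/(21 - 30) ≡ 8/52 mod 61. 52⁻¹ ≡ 27 (mod 61), so λ ≡ 33.
  x = λ² - 30 - 21 = 1089 - 51 ≡ 1; y = λ·(30 - 1) - 4 ≡ 38. → (1, 38)

(1, 38)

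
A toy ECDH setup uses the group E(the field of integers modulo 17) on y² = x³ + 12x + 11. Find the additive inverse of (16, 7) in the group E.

-(16, 7) = (16, -7 mod 17) = (16, 10).

(16, 10)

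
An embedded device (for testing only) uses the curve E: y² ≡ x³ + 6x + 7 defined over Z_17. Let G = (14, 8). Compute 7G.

Double-and-add on 7 = (111)₂. Start with G = (14, 8) for the leading 1-bit.
double: tangent at (14, 8): λ = (3·14² + 6)/(2·8) ≡ 16/16. 16⁻¹ ≡ 16 (mod 17), so λ ≡ 16·16 ≡ 1.
  x = λ² - 14 - 14 = 1 - 28 ≡ 7; y = λ·(14 - 7) - 8 ≡ 16. → (7, 16)
add G: (7, 16) + (14, 8). λ = (8 - 16)/(14 - 7) ≡ 9/7 mod 17. 7⁻¹ ≡ 5 (mod 17) since 7·5 = 35 ≡ 1, so λ ≡ 11.
  x = λ² - 7 - 14 = 121 - 21 ≡ 15; y = λ·(7 - 15) - 16 ≡ 15. → (15, 15)
double: tangent at (15, 15): λ = (3·15² + 6)/(2·15) ≡ 1/13. 13⁻¹ ≡ 4 (mod 17), so λ ≡ 1·4 ≡ 4.
  x = λ² - 15 - 15 = 16 - 30 ≡ 3; y = λ·(15 - 3) - 15 ≡ 16. → (3, 16)
add G: (3, 16) + (14, 8). λ = (8 - 16)/(14 - 3) ≡ 9/11 mod 17. 11⁻¹ ≡ 14 (mod 17), so λ ≡ 7.
  x = λ² - 3 - 14 = 49 - 17 ≡ 15; y = λ·(3 - 15) - 16 ≡ 2. → (15, 2)

(15, 2)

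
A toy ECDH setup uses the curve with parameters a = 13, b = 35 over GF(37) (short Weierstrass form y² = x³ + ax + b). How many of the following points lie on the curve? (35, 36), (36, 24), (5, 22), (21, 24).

(35, 36): 36² ≡ 1, rhs ≡ 1 → on.
(36, 24): 24² ≡ 21, rhs ≡ 21 → on.
(5, 22): 22² ≡ 3, rhs ≡ 3 → on.
(21, 24): 24² ≡ 21, rhs ≡ 23 → off.

3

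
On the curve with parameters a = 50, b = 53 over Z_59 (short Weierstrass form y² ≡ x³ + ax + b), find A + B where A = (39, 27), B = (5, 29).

(39, 27) + (5, 29). λ = (29 - 27)/(5 - 39) ≡ 2/25 mod 59. 25⁻¹ ≡ 26 (mod 59) since 25·26 = 650 ≡ 1, so λ ≡ 52.
  x = λ² - 39 - 5 = 2704 - 44 ≡ 5; y = λ·(39 - 5) - 27 ≡ 30. → (5, 30)

(5, 30)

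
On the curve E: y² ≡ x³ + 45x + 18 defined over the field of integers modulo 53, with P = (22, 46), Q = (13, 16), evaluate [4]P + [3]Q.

First 4P:
Repeated addition: build up to 4P.
2P: tangent at (22, 46): λ = (3·22² + 45)/(2·46) ≡ 13/39. 39⁻¹ ≡ 34 (mod 53) since 39·34 = 1326 ≡ 1, so λ ≡ 13·34 ≡ 18.
  x = λ² - 22 - 22 = 324 - 44 ≡ 15; y = λ·(22 - 15) - 46 ≡ 27. → (15, 27)
3P: (15, 27) + (22, 46). λ = (46 - 27)/(22 - 15) ≡ 19/7 mod 53. 7⁻¹ ≡ 38 (mod 53), so λ ≡ 33.
  x = λ² - 15 - 22 = 1089 - 37 ≡ 45; y = λ·(15 - 45) - 27 ≡ 43. → (45, 43)
4P: (45, 43) + (22, 46). λ = (46 - 43)/(22 - 45) ≡ 3/30 mod 53. 30⁻¹ ≡ 23 (mod 53) since 30·23 = 690 ≡ 1, so λ ≡ 16.
  x = λ² - 45 - 22 = 256 - 67 ≡ 30; y = λ·(45 - 30) - 43 ≡ 38. → (30, 38)
4P = (30, 38).
Next 3Q:
Repeated addition: build up to 3Q.
2Q: tangent at (13, 16): λ = (3·13² + 45)/(2·16) ≡ 22/32. 32⁻¹ ≡ 5 (mod 53), so λ ≡ 22·5 ≡ 4.
  x = λ² - 13 - 13 = 16 - 26 ≡ 43; y = λ·(13 - 43) - 16 ≡ 23. → (43, 23)
3Q: (43, 23) + (13, 16). λ = (16 - 23)/(13 - 43) ≡ 46/23 mod 53. 23⁻¹ ≡ 30 (mod 53), so λ ≡ 2.
  x = λ² - 43 - 13 = 4 - 56 ≡ 1; y = λ·(43 - 1) - 23 ≡ 8. → (1, 8)
3Q = (1, 8).
Finally 4P + 3Q:
(30, 38) + (1, 8). λ = (8 - 38)/(1 - 30) ≡ 23/24 mod 53. 24⁻¹ ≡ 42 (mod 53), so λ ≡ 12.
  x = λ² - 30 - 1 = 144 - 31 ≡ 7; y = λ·(30 - 7) - 38 ≡ 26. → (7, 26)

(7, 26)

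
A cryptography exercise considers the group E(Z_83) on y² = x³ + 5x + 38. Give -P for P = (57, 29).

-(57, 29) = (57, -29 mod 83) = (57, 54).

(57, 54)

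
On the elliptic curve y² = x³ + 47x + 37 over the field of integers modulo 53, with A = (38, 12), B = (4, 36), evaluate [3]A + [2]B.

First 3A:
Repeated addition: build up to 3A.
2A: tangent at (38, 12): λ = (3·38² + 47)/(2·12) ≡ 33/24. 24⁻¹ ≡ 42 (mod 53), so λ ≡ 33·42 ≡ 8.
  x = λ² - 38 - 38 = 64 - 76 ≡ 41; y = λ·(38 - 41) - 12 ≡ 17. → (41, 17)
3A: (41, 17) + (38, 12). λ = (12 - 17)/(38 - 41) ≡ 48/50 mod 53. 50⁻¹ ≡ 35 (mod 53) since 50·35 = 1750 ≡ 1, so λ ≡ 37.
  x = λ² - 41 - 38 = 1369 - 79 ≡ 18; y = λ·(41 - 18) - 17 ≡ 39. → (18, 39)
3A = (18, 39).
Next 2B:
Repeated addition: build up to 2B.
2B: tangent at (4, 36): λ = (3·4² + 47)/(2·36) ≡ 42/19. 19⁻¹ ≡ 14 (mod 53) since 19·14 = 266 ≡ 1, so λ ≡ 42·14 ≡ 5.
  x = λ² - 4 - 4 = 25 - 8 ≡ 17; y = λ·(4 - 17) - 36 ≡ 5. → (17, 5)
2B = (17, 5).
Finally 3A + 2B:
(18, 39) + (17, 5). λ = (5 - 39)/(17 - 18) ≡ 19/52 mod 53. 52⁻¹ ≡ 52 (mod 53) since 52·52 = 2704 ≡ 1, so λ ≡ 34.
  x = λ² - 18 - 17 = 1156 - 35 ≡ 8; y = λ·(18 - 8) - 39 ≡ 36. → (8, 36)

(8, 36)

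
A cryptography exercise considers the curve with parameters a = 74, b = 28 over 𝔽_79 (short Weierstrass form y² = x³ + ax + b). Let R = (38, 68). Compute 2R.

(67, 16)

tangent at (38, 68): λ = (3·38² + 74)/(2·68) ≡ 61/57. 57⁻¹ ≡ 61 (mod 79), so λ ≡ 61·61 ≡ 8.
  x = λ² - 38 - 38 = 64 - 76 ≡ 67; y = λ·(38 - 67) - 68 ≡ 16. → (67, 16)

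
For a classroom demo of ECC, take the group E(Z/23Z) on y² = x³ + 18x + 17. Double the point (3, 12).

(18, 3)

tangent at (3, 12): λ = (3·3² + 18)/(2·12) ≡ 22/1. 1⁻¹ ≡ 1 (mod 23), so λ ≡ 22·1 ≡ 22.
  x = λ² - 3 - 3 = 484 - 6 ≡ 18; y = λ·(3 - 18) - 12 ≡ 3. → (18, 3)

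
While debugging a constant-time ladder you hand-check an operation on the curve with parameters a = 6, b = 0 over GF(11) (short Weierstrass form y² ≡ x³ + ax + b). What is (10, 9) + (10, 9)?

(5, 10)

tangent at (10, 9): λ = (3·10² + 6)/(2·9) ≡ 9/7. 7⁻¹ ≡ 8 (mod 11), so λ ≡ 9·8 ≡ 6.
  x = λ² - 10 - 10 = 36 - 20 ≡ 5; y = λ·(10 - 5) - 9 ≡ 10. → (5, 10)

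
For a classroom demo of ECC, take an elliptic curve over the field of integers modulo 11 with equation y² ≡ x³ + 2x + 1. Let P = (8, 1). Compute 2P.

tangent at (8, 1): λ = (3·8² + 2)/(2·1) ≡ 7/2. 2⁻¹ ≡ 6 (mod 11) since 2·6 = 12 ≡ 1, so λ ≡ 7·6 ≡ 9.
  x = λ² - 8 - 8 = 81 - 16 ≡ 10; y = λ·(8 - 10) - 1 ≡ 3. → (10, 3)

(10, 3)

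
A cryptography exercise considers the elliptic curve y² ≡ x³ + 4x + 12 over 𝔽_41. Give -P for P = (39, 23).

-(39, 23) = (39, -23 mod 41) = (39, 18).

(39, 18)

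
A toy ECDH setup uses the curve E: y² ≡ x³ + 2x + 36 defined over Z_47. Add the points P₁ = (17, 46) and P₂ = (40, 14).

(44, 12)

(17, 46) + (40, 14). λ = (14 - 46)/(40 - 17) ≡ 15/23 mod 47. 23⁻¹ ≡ 45 (mod 47), so λ ≡ 17.
  x = λ² - 17 - 40 = 289 - 57 ≡ 44; y = λ·(17 - 44) - 46 ≡ 12. → (44, 12)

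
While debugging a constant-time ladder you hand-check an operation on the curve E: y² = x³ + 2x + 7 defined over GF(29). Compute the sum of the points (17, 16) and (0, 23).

(17, 16) + (0, 23). λ = (23 - 16)/(0 - 17) ≡ 7/12 mod 29. 12⁻¹ ≡ 17 (mod 29) since 12·17 = 204 ≡ 1, so λ ≡ 3.
  x = λ² - 17 - 0 = 9 - 17 ≡ 21; y = λ·(17 - 21) - 16 ≡ 1. → (21, 1)

(21, 1)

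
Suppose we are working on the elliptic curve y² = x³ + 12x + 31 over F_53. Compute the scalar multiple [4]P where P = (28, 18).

(13, 30)

Double-and-add on 4 = (100)₂. Start with P = (28, 18) for the leading 1-bit.
double: tangent at (28, 18): λ = (3·28² + 12)/(2·18) ≡ 32/36. 36⁻¹ ≡ 28 (mod 53) since 36·28 = 1008 ≡ 1, so λ ≡ 32·28 ≡ 48.
  x = λ² - 28 - 28 = 2304 - 56 ≡ 22; y = λ·(28 - 22) - 18 ≡ 5. → (22, 5)
double: tangent at (22, 5): λ = (3·22² + 12)/(2·5) ≡ 33/10. 10⁻¹ ≡ 16 (mod 53), so λ ≡ 33·16 ≡ 51.
  x = λ² - 22 - 22 = 2601 - 44 ≡ 13; y = λ·(22 - 13) - 5 ≡ 30. → (13, 30)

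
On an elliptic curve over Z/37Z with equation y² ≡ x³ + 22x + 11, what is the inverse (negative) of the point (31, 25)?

(31, 12)

-(31, 25) = (31, -25 mod 37) = (31, 12).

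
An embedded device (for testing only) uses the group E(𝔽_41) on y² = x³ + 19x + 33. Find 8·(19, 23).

Write Q = (19, 23).
Repeated addition: build up to 8Q.
2Q: tangent at (19, 23): λ = (3·19² + 19)/(2·23) ≡ 36/5. 5⁻¹ ≡ 33 (mod 41) since 5·33 = 165 ≡ 1, so λ ≡ 36·33 ≡ 40.
  x = λ² - 19 - 19 = 1600 - 38 ≡ 4; y = λ·(19 - 4) - 23 ≡ 3. → (4, 3)
3Q: (4, 3) + (19, 23). λ = (23 - 3)/(19 - 4) ≡ 20/15 mod 41. 15⁻¹ ≡ 11 (mod 41) since 15·11 = 165 ≡ 1, so λ ≡ 15.
  x = λ² - 4 - 19 = 225 - 23 ≡ 38; y = λ·(4 - 38) - 3 ≡ 20. → (38, 20)
4Q: (38, 20) + (19, 23). λ = (23 - 20)/(19 - 38) ≡ 3/22 mod 41. 22⁻¹ ≡ 28 (mod 41) since 22·28 = 616 ≡ 1, so λ ≡ 2.
  x = λ² - 38 - 19 = 4 - 57 ≡ 29; y = λ·(38 - 29) - 20 ≡ 39. → (29, 39)
5Q: (29, 39) + (19, 23). λ = (23 - 39)/(19 - 29) ≡ 25/31 mod 41. 31⁻¹ ≡ 4 (mod 41), so λ ≡ 18.
  x = λ² - 29 - 19 = 324 - 48 ≡ 30; y = λ·(29 - 30) - 39 ≡ 25. → (30, 25)
6Q: (30, 25) + (19, 23). λ = (23 - 25)/(19 - 30) ≡ 39/30 mod 41. 30⁻¹ ≡ 26 (mod 41) since 30·26 = 780 ≡ 1, so λ ≡ 30.
  x = λ² - 30 - 19 = 900 - 49 ≡ 31; y = λ·(30 - 31) - 25 ≡ 27. → (31, 27)
7Q: (31, 27) + (19, 23). λ = (23 - 27)/(19 - 31) ≡ 37/29 mod 41. 29⁻¹ ≡ 17 (mod 41) since 29·17 = 493 ≡ 1, so λ ≡ 14.
  x = λ² - 31 - 19 = 196 - 50 ≡ 23; y = λ·(31 - 23) - 27 ≡ 3. → (23, 3)
8Q: (23, 3) + (19, 23). λ = (23 - 3)/(19 - 23) ≡ 20/37 mod 41. 37⁻¹ ≡ 10 (mod 41), so λ ≡ 36.
  x = λ² - 23 - 19 = 1296 - 42 ≡ 24; y = λ·(23 - 24) - 3 ≡ 2. → (24, 2)

(24, 2)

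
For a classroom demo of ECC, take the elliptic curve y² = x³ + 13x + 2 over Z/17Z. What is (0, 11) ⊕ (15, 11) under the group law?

(0, 11) + (15, 11). λ = (11 - 11)/(15 - 0) ≡ 0/15 mod 17. 15⁻¹ ≡ 8 (mod 17) since 15·8 = 120 ≡ 1, so λ ≡ 0.
  x = λ² - 0 - 15 = 0 - 15 ≡ 2; y = λ·(0 - 2) - 11 ≡ 6. → (2, 6)

(2, 6)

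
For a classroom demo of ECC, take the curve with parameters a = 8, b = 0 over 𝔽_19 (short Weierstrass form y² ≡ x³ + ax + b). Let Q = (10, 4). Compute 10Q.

Double-and-add on 10 = (1010)₂. Start with Q = (10, 4) for the leading 1-bit.
double: tangent at (10, 4): λ = (3·10² + 8)/(2·4) ≡ 4/8. 8⁻¹ ≡ 12 (mod 19) since 8·12 = 96 ≡ 1, so λ ≡ 4·12 ≡ 10.
  x = λ² - 10 - 10 = 100 - 20 ≡ 4; y = λ·(10 - 4) - 4 ≡ 18. → (4, 18)
double: tangent at (4, 18): λ = (3·4² + 8)/(2·18) ≡ 18/17. 17⁻¹ ≡ 9 (mod 19), so λ ≡ 18·9 ≡ 10.
  x = λ² - 4 - 4 = 100 - 8 ≡ 16; y = λ·(4 - 16) - 18 ≡ 14. → (16, 14)
add Q: (16, 14) + (10, 4). λ = (4 - 14)/(10 - 16) ≡ 9/13 mod 19. 13⁻¹ ≡ 3 (mod 19) since 13·3 = 39 ≡ 1, so λ ≡ 8.
  x = λ² - 16 - 10 = 64 - 26 ≡ 0; y = λ·(16 - 0) - 14 ≡ 0. → (0, 0)
double: (0, 0) + (0, 0): same x and y₁ ≡ -y₂, so the sum is 𝒪.

O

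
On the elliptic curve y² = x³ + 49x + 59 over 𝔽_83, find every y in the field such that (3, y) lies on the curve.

none

x³ + 49x + 59 = 233 ≡ 67 (mod 83).
67 is a non-residue mod 83; no y exists.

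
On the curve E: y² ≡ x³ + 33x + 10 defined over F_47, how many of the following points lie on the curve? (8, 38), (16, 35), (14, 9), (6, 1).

(8, 38): 38² ≡ 34, rhs ≡ 34 → on.
(16, 35): 35² ≡ 3, rhs ≡ 28 → off.
(14, 9): 9² ≡ 34, rhs ≡ 20 → off.
(6, 1): 1² ≡ 1, rhs ≡ 1 → on.

2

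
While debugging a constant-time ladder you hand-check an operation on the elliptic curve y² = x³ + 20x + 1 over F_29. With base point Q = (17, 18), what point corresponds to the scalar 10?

Repeated addition: build up to 10Q.
2Q: tangent at (17, 18): λ = (3·17² + 20)/(2·18) ≡ 17/7. 7⁻¹ ≡ 25 (mod 29) since 7·25 = 175 ≡ 1, so λ ≡ 17·25 ≡ 19.
  x = λ² - 17 - 17 = 361 - 34 ≡ 8; y = λ·(17 - 8) - 18 ≡ 8. → (8, 8)
3Q: (8, 8) + (17, 18). λ = (18 - 8)/(17 - 8) ≡ 10/9 mod 29. 9⁻¹ ≡ 13 (mod 29), so λ ≡ 14.
  x = λ² - 8 - 17 = 196 - 25 ≡ 26; y = λ·(8 - 26) - 8 ≡ 1. → (26, 1)
4Q: (26, 1) + (17, 18). λ = (18 - 1)/(17 - 26) ≡ 17/20 mod 29. 20⁻¹ ≡ 16 (mod 29), so λ ≡ 11.
  x = λ² - 26 - 17 = 121 - 43 ≡ 20; y = λ·(26 - 20) - 1 ≡ 7. → (20, 7)
5Q: (20, 7) + (17, 18). λ = (18 - 7)/(17 - 20) ≡ 11/26 mod 29. 26⁻¹ ≡ 19 (mod 29), so λ ≡ 6.
  x = λ² - 20 - 17 = 36 - 37 ≡ 28; y = λ·(20 - 28) - 7 ≡ 3. → (28, 3)
6Q: (28, 3) + (17, 18). λ = (18 - 3)/(17 - 28) ≡ 15/18 mod 29. 18⁻¹ ≡ 21 (mod 29), so λ ≡ 25.
  x = λ² - 28 - 17 = 625 - 45 ≡ 0; y = λ·(28 - 0) - 3 ≡ 1. → (0, 1)
7Q: (0, 1) + (17, 18). λ = (18 - 1)/(17 - 0) ≡ 17/17 mod 29. 17⁻¹ ≡ 12 (mod 29), so λ ≡ 1.
  x = λ² - 0 - 17 = 1 - 17 ≡ 13; y = λ·(0 - 13) - 1 ≡ 15. → (13, 15)
8Q: (13, 15) + (17, 18). λ = (18 - 15)/(17 - 13) ≡ 3/4 mod 29. 4⁻¹ ≡ 22 (mod 29) since 4·22 = 88 ≡ 1, so λ ≡ 8.
  x = λ² - 13 - 17 = 64 - 30 ≡ 5; y = λ·(13 - 5) - 15 ≡ 20. → (5, 20)
9Q: (5, 20) + (17, 18). λ = (18 - 20)/(17 - 5) ≡ 27/12 mod 29. 12⁻¹ ≡ 17 (mod 29), so λ ≡ 24.
  x = λ² - 5 - 17 = 576 - 22 ≡ 3; y = λ·(5 - 3) - 20 ≡ 28. → (3, 28)
10Q: (3, 28) + (17, 18). λ = (18 - 28)/(17 - 3) ≡ 19/14 mod 29. 14⁻¹ ≡ 27 (mod 29), so λ ≡ 20.
  x = λ² - 3 - 17 = 400 - 20 ≡ 3; y = λ·(3 - 3) - 28 ≡ 1. → (3, 1)

(3, 1)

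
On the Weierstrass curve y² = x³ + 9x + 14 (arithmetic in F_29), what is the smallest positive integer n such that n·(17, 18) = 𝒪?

2P: tangent at (17, 18): λ = (3·17² + 9)/(2·18) ≡ 6/7. 7⁻¹ ≡ 25 (mod 29) since 7·25 = 175 ≡ 1, so λ ≡ 6·25 ≡ 5.
  x = λ² - 17 - 17 = 25 - 34 ≡ 20; y = λ·(17 - 20) - 18 ≡ 25. → (20, 25)
3P: (20, 25) + (17, 18). λ = (18 - 25)/(17 - 20) ≡ 22/26 mod 29. 26⁻¹ ≡ 19 (mod 29) since 26·19 = 494 ≡ 1, so λ ≡ 12.
  x = λ² - 20 - 17 = 144 - 37 ≡ 20; y = λ·(20 - 20) - 25 ≡ 4. → (20, 4)
4P: (20, 4) + (17, 18). λ = (18 - 4)/(17 - 20) ≡ 14/26 mod 29. 26⁻¹ ≡ 19 (mod 29), so λ ≡ 5.
  x = λ² - 20 - 17 = 25 - 37 ≡ 17; y = λ·(20 - 17) - 4 ≡ 11. → (17, 11)
5P: (17, 11) + (17, 18): same x and y₁ ≡ -y₂, so the sum is 𝒪.
5P = 𝒪, so the order is 5.

5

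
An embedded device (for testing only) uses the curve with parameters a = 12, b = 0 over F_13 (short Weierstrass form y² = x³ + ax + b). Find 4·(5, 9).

O

Write P = (5, 9).
Repeated addition: build up to 4P.
2P: tangent at (5, 9): λ = (3·5² + 12)/(2·9) ≡ 9/5. 5⁻¹ ≡ 8 (mod 13), so λ ≡ 9·8 ≡ 7.
  x = λ² - 5 - 5 = 49 - 10 ≡ 0; y = λ·(5 - 0) - 9 ≡ 0. → (0, 0)
3P: (0, 0) + (5, 9). λ = (9 - 0)/(5 - 0) ≡ 9/5 mod 13. 5⁻¹ ≡ 8 (mod 13), so λ ≡ 7.
  x = λ² - 0 - 5 = 49 - 5 ≡ 5; y = λ·(0 - 5) - 0 ≡ 4. → (5, 4)
4P: (5, 4) + (5, 9): same x and y₁ ≡ -y₂, so the sum is O.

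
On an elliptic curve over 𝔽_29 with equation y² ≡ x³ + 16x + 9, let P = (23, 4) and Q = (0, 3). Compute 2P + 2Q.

First 2P:
Repeated addition: build up to 2P.
2P: tangent at (23, 4): λ = (3·23² + 16)/(2·4) ≡ 8/8. 8⁻¹ ≡ 11 (mod 29), so λ ≡ 8·11 ≡ 1.
  x = λ² - 23 - 23 = 1 - 46 ≡ 13; y = λ·(23 - 13) - 4 ≡ 6. → (13, 6)
2P = (13, 6).
Next 2Q:
Repeated addition: build up to 2Q.
2Q: tangent at (0, 3): λ = (3·0² + 16)/(2·3) ≡ 16/6. 6⁻¹ ≡ 5 (mod 29) since 6·5 = 30 ≡ 1, so λ ≡ 16·5 ≡ 22.
  x = λ² - 0 - 0 = 484 - 0 ≡ 20; y = λ·(0 - 20) - 3 ≡ 21. → (20, 21)
2Q = (20, 21).
Finally 2P + 2Q:
(13, 6) + (20, 21). λ = (21 - 6)/(20 - 13) ≡ 15/7 mod 29. 7⁻¹ ≡ 25 (mod 29), so λ ≡ 27.
  x = λ² - 13 - 20 = 729 - 33 ≡ 0; y = λ·(13 - 0) - 6 ≡ 26. → (0, 26)

(0, 26)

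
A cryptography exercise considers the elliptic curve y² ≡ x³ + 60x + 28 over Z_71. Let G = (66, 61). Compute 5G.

Repeated addition: build up to 5G.
2G: tangent at (66, 61): λ = (3·66² + 60)/(2·61) ≡ 64/51. 51⁻¹ ≡ 39 (mod 71), so λ ≡ 64·39 ≡ 11.
  x = λ² - 66 - 66 = 121 - 132 ≡ 60; y = λ·(66 - 60) - 61 ≡ 5. → (60, 5)
3G: (60, 5) + (66, 61). λ = (61 - 5)/(66 - 60) ≡ 56/6 mod 71. 6⁻¹ ≡ 12 (mod 71), so λ ≡ 33.
  x = λ² - 60 - 66 = 1089 - 126 ≡ 40; y = λ·(60 - 40) - 5 ≡ 16. → (40, 16)
4G: (40, 16) + (66, 61). λ = (61 - 16)/(66 - 40) ≡ 45/26 mod 71. 26⁻¹ ≡ 41 (mod 71), so λ ≡ 70.
  x = λ² - 40 - 66 = 4900 - 106 ≡ 37; y = λ·(40 - 37) - 16 ≡ 52. → (37, 52)
5G: (37, 52) + (66, 61). λ = (61 - 52)/(66 - 37) ≡ 9/29 mod 71. 29⁻¹ ≡ 49 (mod 71) since 29·49 = 1421 ≡ 1, so λ ≡ 15.
  x = λ² - 37 - 66 = 225 - 103 ≡ 51; y = λ·(37 - 51) - 52 ≡ 22. → (51, 22)

(51, 22)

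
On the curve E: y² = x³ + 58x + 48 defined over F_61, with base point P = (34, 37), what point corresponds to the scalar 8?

Repeated addition: build up to 8P.
2P: tangent at (34, 37): λ = (3·34² + 58)/(2·37) ≡ 49/13. 13⁻¹ ≡ 47 (mod 61), so λ ≡ 49·47 ≡ 46.
  x = λ² - 34 - 34 = 2116 - 68 ≡ 35; y = λ·(34 - 35) - 37 ≡ 39. → (35, 39)
3P: (35, 39) + (34, 37). λ = (37 - 39)/(34 - 35) ≡ 59/60 mod 61. 60⁻¹ ≡ 60 (mod 61), so λ ≡ 2.
  x = λ² - 35 - 34 = 4 - 69 ≡ 57; y = λ·(35 - 57) - 39 ≡ 39. → (57, 39)
4P: (57, 39) + (34, 37). λ = (37 - 39)/(34 - 57) ≡ 59/38 mod 61. 38⁻¹ ≡ 53 (mod 61), so λ ≡ 16.
  x = λ² - 57 - 34 = 256 - 91 ≡ 43; y = λ·(57 - 43) - 39 ≡ 2. → (43, 2)
5P: (43, 2) + (34, 37). λ = (37 - 2)/(34 - 43) ≡ 35/52 mod 61. 52⁻¹ ≡ 27 (mod 61) since 52·27 = 1404 ≡ 1, so λ ≡ 30.
  x = λ² - 43 - 34 = 900 - 77 ≡ 30; y = λ·(43 - 30) - 2 ≡ 22. → (30, 22)
6P: (30, 22) + (34, 37). λ = (37 - 22)/(34 - 30) ≡ 15/4 mod 61. 4⁻¹ ≡ 46 (mod 61) since 4·46 = 184 ≡ 1, so λ ≡ 19.
  x = λ² - 30 - 34 = 361 - 64 ≡ 53; y = λ·(30 - 53) - 22 ≡ 29. → (53, 29)
7P: (53, 29) + (34, 37). λ = (37 - 29)/(34 - 53) ≡ 8/42 mod 61. 42⁻¹ ≡ 16 (mod 61), so λ ≡ 6.
  x = λ² - 53 - 34 = 36 - 87 ≡ 10; y = λ·(53 - 10) - 29 ≡ 46. → (10, 46)
8P: (10, 46) + (34, 37). λ = (37 - 46)/(34 - 10) ≡ 52/24 mod 61. 24⁻¹ ≡ 28 (mod 61) since 24·28 = 672 ≡ 1, so λ ≡ 53.
  x = λ² - 10 - 34 = 2809 - 44 ≡ 20; y = λ·(10 - 20) - 46 ≡ 34. → (20, 34)

(20, 34)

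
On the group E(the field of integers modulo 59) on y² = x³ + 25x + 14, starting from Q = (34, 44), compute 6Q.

(46, 41)

Repeated addition: build up to 6Q.
2Q: tangent at (34, 44): λ = (3·34² + 25)/(2·44) ≡ 12/29. 29⁻¹ ≡ 57 (mod 59), so λ ≡ 12·57 ≡ 35.
  x = λ² - 34 - 34 = 1225 - 68 ≡ 36; y = λ·(34 - 36) - 44 ≡ 4. → (36, 4)
3Q: (36, 4) + (34, 44). λ = (44 - 4)/(34 - 36) ≡ 40/57 mod 59. 57⁻¹ ≡ 29 (mod 59), so λ ≡ 39.
  x = λ² - 36 - 34 = 1521 - 70 ≡ 35; y = λ·(36 - 35) - 4 ≡ 35. → (35, 35)
4Q: (35, 35) + (34, 44). λ = (44 - 35)/(34 - 35) ≡ 9/58 mod 59. 58⁻¹ ≡ 58 (mod 59), so λ ≡ 50.
  x = λ² - 35 - 34 = 2500 - 69 ≡ 12; y = λ·(35 - 12) - 35 ≡ 53. → (12, 53)
5Q: (12, 53) + (34, 44). λ = (44 - 53)/(34 - 12) ≡ 50/22 mod 59. 22⁻¹ ≡ 51 (mod 59) since 22·51 = 1122 ≡ 1, so λ ≡ 13.
  x = λ² - 12 - 34 = 169 - 46 ≡ 5; y = λ·(12 - 5) - 53 ≡ 38. → (5, 38)
6Q: (5, 38) + (34, 44). λ = (44 - 38)/(34 - 5) ≡ 6/29 mod 59. 29⁻¹ ≡ 57 (mod 59), so λ ≡ 47.
  x = λ² - 5 - 34 = 2209 - 39 ≡ 46; y = λ·(5 - 46) - 38 ≡ 41. → (46, 41)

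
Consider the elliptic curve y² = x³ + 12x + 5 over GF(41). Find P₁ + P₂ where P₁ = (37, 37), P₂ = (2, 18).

(37, 37) + (2, 18). λ = (18 - 37)/(2 - 37) ≡ 22/6 mod 41. 6⁻¹ ≡ 7 (mod 41) since 6·7 = 42 ≡ 1, so λ ≡ 31.
  x = λ² - 37 - 2 = 961 - 39 ≡ 20; y = λ·(37 - 20) - 37 ≡ 39. → (20, 39)

(20, 39)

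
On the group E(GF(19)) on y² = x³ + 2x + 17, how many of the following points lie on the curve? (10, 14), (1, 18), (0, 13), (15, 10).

(10, 14): 14² ≡ 6, rhs ≡ 11 → off.
(1, 18): 18² ≡ 1, rhs ≡ 1 → on.
(0, 13): 13² ≡ 17, rhs ≡ 17 → on.
(15, 10): 10² ≡ 5, rhs ≡ 2 → off.

2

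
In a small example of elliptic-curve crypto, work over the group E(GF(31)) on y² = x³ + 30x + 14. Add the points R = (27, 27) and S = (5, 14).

(27, 27) + (5, 14). λ = (14 - 27)/(5 - 27) ≡ 18/9 mod 31. 9⁻¹ ≡ 7 (mod 31) since 9·7 = 63 ≡ 1, so λ ≡ 2.
  x = λ² - 27 - 5 = 4 - 32 ≡ 3; y = λ·(27 - 3) - 27 ≡ 21. → (3, 21)

(3, 21)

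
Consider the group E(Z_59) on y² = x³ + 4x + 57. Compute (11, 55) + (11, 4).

The two points share x = 11 and their y-coordinates satisfy 55 + 4 ≡ 0 (mod 59), so they are inverses. Their sum is O.

O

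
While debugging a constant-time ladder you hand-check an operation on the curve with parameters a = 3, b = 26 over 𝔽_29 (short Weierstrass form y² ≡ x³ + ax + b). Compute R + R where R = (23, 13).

tangent at (23, 13): λ = (3·23² + 3)/(2·13) ≡ 24/26. 26⁻¹ ≡ 19 (mod 29), so λ ≡ 24·19 ≡ 21.
  x = λ² - 23 - 23 = 441 - 46 ≡ 18; y = λ·(23 - 18) - 13 ≡ 5. → (18, 5)

(18, 5)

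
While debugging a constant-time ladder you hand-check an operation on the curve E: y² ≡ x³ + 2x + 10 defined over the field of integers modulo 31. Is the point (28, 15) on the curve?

yes

y² = 15² ≡ 8; x³ + 2x + 10 = 22018 ≡ 8 (mod 31). 8 = 8.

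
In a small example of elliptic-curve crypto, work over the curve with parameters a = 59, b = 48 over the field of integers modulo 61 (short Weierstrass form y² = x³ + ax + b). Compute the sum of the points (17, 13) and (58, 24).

(17, 13) + (58, 24). λ = (24 - 13)/(58 - 17) ≡ 11/41 mod 61. 41⁻¹ ≡ 3 (mod 61), so λ ≡ 33.
  x = λ² - 17 - 58 = 1089 - 75 ≡ 38; y = λ·(17 - 38) - 13 ≡ 26. → (38, 26)

(38, 26)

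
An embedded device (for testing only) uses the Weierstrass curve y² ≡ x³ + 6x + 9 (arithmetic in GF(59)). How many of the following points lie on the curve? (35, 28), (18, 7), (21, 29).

(35, 28): 28² ≡ 17, rhs ≡ 24 → off.
(18, 7): 7² ≡ 49, rhs ≡ 49 → on.
(21, 29): 29² ≡ 15, rhs ≡ 15 → on.

2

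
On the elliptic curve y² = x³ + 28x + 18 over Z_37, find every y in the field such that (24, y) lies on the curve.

x³ + 28x + 18 = 14514 ≡ 10 (mod 37).
Square roots of 10 mod 37: 11 and 26 (since 11² = 121 ≡ 10).

11, 26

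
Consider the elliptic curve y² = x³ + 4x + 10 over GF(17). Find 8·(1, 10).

Write G = (1, 10).
Repeated addition: build up to 8G.
2G: tangent at (1, 10): λ = (3·1² + 4)/(2·10) ≡ 7/3. 3⁻¹ ≡ 6 (mod 17) since 3·6 = 18 ≡ 1, so λ ≡ 7·6 ≡ 8.
  x = λ² - 1 - 1 = 64 - 2 ≡ 11; y = λ·(1 - 11) - 10 ≡ 12. → (11, 12)
3G: (11, 12) + (1, 10). λ = (10 - 12)/(1 - 11) ≡ 15/7 mod 17. 7⁻¹ ≡ 5 (mod 17), so λ ≡ 7.
  x = λ² - 11 - 1 = 49 - 12 ≡ 3; y = λ·(11 - 3) - 12 ≡ 10. → (3, 10)
4G: (3, 10) + (1, 10). λ = (10 - 10)/(1 - 3) ≡ 0/15 mod 17. 15⁻¹ ≡ 8 (mod 17), so λ ≡ 0.
  x = λ² - 3 - 1 = 0 - 4 ≡ 13; y = λ·(3 - 13) - 10 ≡ 7. → (13, 7)
5G: (13, 7) + (1, 10). λ = (10 - 7)/(1 - 13) ≡ 3/5 mod 17. 5⁻¹ ≡ 7 (mod 17) since 5·7 = 35 ≡ 1, so λ ≡ 4.
  x = λ² - 13 - 1 = 16 - 14 ≡ 2; y = λ·(13 - 2) - 7 ≡ 3. → (2, 3)
6G: (2, 3) + (1, 10). λ = (10 - 3)/(1 - 2) ≡ 7/16 mod 17. 16⁻¹ ≡ 16 (mod 17) since 16·16 = 256 ≡ 1, so λ ≡ 10.
  x = λ² - 2 - 1 = 100 - 3 ≡ 12; y = λ·(2 - 12) - 3 ≡ 16. → (12, 16)
7G: (12, 16) + (1, 10). λ = (10 - 16)/(1 - 12) ≡ 11/6 mod 17. 6⁻¹ ≡ 3 (mod 17), so λ ≡ 16.
  x = λ² - 12 - 1 = 256 - 13 ≡ 5; y = λ·(12 - 5) - 16 ≡ 11. → (5, 11)
8G: (5, 11) + (1, 10). λ = (10 - 11)/(1 - 5) ≡ 16/13 mod 17. 13⁻¹ ≡ 4 (mod 17), so λ ≡ 13.
  x = λ² - 5 - 1 = 169 - 6 ≡ 10; y = λ·(5 - 10) - 11 ≡ 9. → (10, 9)

(10, 9)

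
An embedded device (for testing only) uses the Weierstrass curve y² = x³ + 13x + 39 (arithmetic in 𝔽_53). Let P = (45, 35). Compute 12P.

(7, 7)

Repeated addition: build up to 12P.
2P: tangent at (45, 35): λ = (3·45² + 13)/(2·35) ≡ 46/17. 17⁻¹ ≡ 25 (mod 53), so λ ≡ 46·25 ≡ 37.
  x = λ² - 45 - 45 = 1369 - 90 ≡ 7; y = λ·(45 - 7) - 35 ≡ 46. → (7, 46)
3P: (7, 46) + (45, 35). λ = (35 - 46)/(45 - 7) ≡ 42/38 mod 53. 38⁻¹ ≡ 7 (mod 53), so λ ≡ 29.
  x = λ² - 7 - 45 = 841 - 52 ≡ 47; y = λ·(7 - 47) - 46 ≡ 13. → (47, 13)
4P: (47, 13) + (45, 35). λ = (35 - 13)/(45 - 47) ≡ 22/51 mod 53. 51⁻¹ ≡ 26 (mod 53), so λ ≡ 42.
  x = λ² - 47 - 45 = 1764 - 92 ≡ 29; y = λ·(47 - 29) - 13 ≡ 1. → (29, 1)
5P: (29, 1) + (45, 35). λ = (35 - 1)/(45 - 29) ≡ 34/16 mod 53. 16⁻¹ ≡ 10 (mod 53), so λ ≡ 22.
  x = λ² - 29 - 45 = 484 - 74 ≡ 39; y = λ·(29 - 39) - 1 ≡ 44. → (39, 44)
6P: (39, 44) + (45, 35). λ = (35 - 44)/(45 - 39) ≡ 44/6 mod 53. 6⁻¹ ≡ 9 (mod 53), so λ ≡ 25.
  x = λ² - 39 - 45 = 625 - 84 ≡ 11; y = λ·(39 - 11) - 44 ≡ 20. → (11, 20)
7P: (11, 20) + (45, 35). λ = (35 - 20)/(45 - 11) ≡ 15/34 mod 53. 34⁻¹ ≡ 39 (mod 53), so λ ≡ 2.
  x = λ² - 11 - 45 = 4 - 56 ≡ 1; y = λ·(11 - 1) - 20 ≡ 0. → (1, 0)
8P: (1, 0) + (45, 35). λ = (35 - 0)/(45 - 1) ≡ 35/44 mod 53. 44⁻¹ ≡ 47 (mod 53) since 44·47 = 2068 ≡ 1, so λ ≡ 2.
  x = λ² - 1 - 45 = 4 - 46 ≡ 11; y = λ·(1 - 11) - 0 ≡ 33. → (11, 33)
9P: (11, 33) + (45, 35). λ = (35 - 33)/(45 - 11) ≡ 2/34 mod 53. 34⁻¹ ≡ 39 (mod 53), so λ ≡ 25.
  x = λ² - 11 - 45 = 625 - 56 ≡ 39; y = λ·(11 - 39) - 33 ≡ 9. → (39, 9)
10P: (39, 9) + (45, 35). λ = (35 - 9)/(45 - 39) ≡ 26/6 mod 53. 6⁻¹ ≡ 9 (mod 53), so λ ≡ 22.
  x = λ² - 39 - 45 = 484 - 84 ≡ 29; y = λ·(39 - 29) - 9 ≡ 52. → (29, 52)
11P: (29, 52) + (45, 35). λ = (35 - 52)/(45 - 29) ≡ 36/16 mod 53. 16⁻¹ ≡ 10 (mod 53) since 16·10 = 160 ≡ 1, so λ ≡ 42.
  x = λ² - 29 - 45 = 1764 - 74 ≡ 47; y = λ·(29 - 47) - 52 ≡ 40. → (47, 40)
12P: (47, 40) + (45, 35). λ = (35 - 40)/(45 - 47) ≡ 48/51 mod 53. 51⁻¹ ≡ 26 (mod 53), so λ ≡ 29.
  x = λ² - 47 - 45 = 841 - 92 ≡ 7; y = λ·(47 - 7) - 40 ≡ 7. → (7, 7)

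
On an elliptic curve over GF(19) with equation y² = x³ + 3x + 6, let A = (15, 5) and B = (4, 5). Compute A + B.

(0, 14)

(15, 5) + (4, 5). λ = (5 - 5)/(4 - 15) ≡ 0/8 mod 19. 8⁻¹ ≡ 12 (mod 19), so λ ≡ 0.
  x = λ² - 15 - 4 = 0 - 19 ≡ 0; y = λ·(15 - 0) - 5 ≡ 14. → (0, 14)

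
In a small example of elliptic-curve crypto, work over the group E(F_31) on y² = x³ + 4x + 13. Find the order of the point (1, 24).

2P: tangent at (1, 24): λ = (3·1² + 4)/(2·24) ≡ 7/17. 17⁻¹ ≡ 11 (mod 31) since 17·11 = 187 ≡ 1, so λ ≡ 7·11 ≡ 15.
  x = λ² - 1 - 1 = 225 - 2 ≡ 6; y = λ·(1 - 6) - 24 ≡ 25. → (6, 25)
3P: (6, 25) + (1, 24). λ = (24 - 25)/(1 - 6) ≡ 30/26 mod 31. 26⁻¹ ≡ 6 (mod 31), so λ ≡ 25.
  x = λ² - 6 - 1 = 625 - 7 ≡ 29; y = λ·(6 - 29) - 25 ≡ 20. → (29, 20)
4P: (29, 20) + (1, 24). λ = (24 - 20)/(1 - 29) ≡ 4/3 mod 31. 3⁻¹ ≡ 21 (mod 31) since 3·21 = 63 ≡ 1, so λ ≡ 22.
  x = λ² - 29 - 1 = 484 - 30 ≡ 20; y = λ·(29 - 20) - 20 ≡ 23. → (20, 23)
5P: (20, 23) + (1, 24). λ = (24 - 23)/(1 - 20) ≡ 1/12 mod 31. 12⁻¹ ≡ 13 (mod 31) since 12·13 = 156 ≡ 1, so λ ≡ 13.
  x = λ² - 20 - 1 = 169 - 21 ≡ 24; y = λ·(20 - 24) - 23 ≡ 18. → (24, 18)
6P: (24, 18) + (1, 24). λ = (24 - 18)/(1 - 24) ≡ 6/8 mod 31. 8⁻¹ ≡ 4 (mod 31) since 8·4 = 32 ≡ 1, so λ ≡ 24.
  x = λ² - 24 - 1 = 576 - 25 ≡ 24; y = λ·(24 - 24) - 18 ≡ 13. → (24, 13)
7P: (24, 13) + (1, 24). λ = (24 - 13)/(1 - 24) ≡ 11/8 mod 31. 8⁻¹ ≡ 4 (mod 31) since 8·4 = 32 ≡ 1, so λ ≡ 13.
  x = λ² - 24 - 1 = 169 - 25 ≡ 20; y = λ·(24 - 20) - 13 ≡ 8. → (20, 8)
8P: (20, 8) + (1, 24). λ = (24 - 8)/(1 - 20) ≡ 16/12 mod 31. 12⁻¹ ≡ 13 (mod 31), so λ ≡ 22.
  x = λ² - 20 - 1 = 484 - 21 ≡ 29; y = λ·(20 - 29) - 8 ≡ 11. → (29, 11)
9P: (29, 11) + (1, 24). λ = (24 - 11)/(1 - 29) ≡ 13/3 mod 31. 3⁻¹ ≡ 21 (mod 31), so λ ≡ 25.
  x = λ² - 29 - 1 = 625 - 30 ≡ 6; y = λ·(29 - 6) - 11 ≡ 6. → (6, 6)
10P: (6, 6) + (1, 24). λ = (24 - 6)/(1 - 6) ≡ 18/26 mod 31. 26⁻¹ ≡ 6 (mod 31), so λ ≡ 15.
  x = λ² - 6 - 1 = 225 - 7 ≡ 1; y = λ·(6 - 1) - 6 ≡ 7. → (1, 7)
11P: (1, 7) + (1, 24): same x and y₁ ≡ -y₂, so the sum is O.
11P = O, so the order is 11.

11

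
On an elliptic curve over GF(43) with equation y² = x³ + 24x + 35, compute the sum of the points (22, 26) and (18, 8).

(34, 6)

(22, 26) + (18, 8). λ = (8 - 26)/(18 - 22) ≡ 25/39 mod 43. 39⁻¹ ≡ 32 (mod 43), so λ ≡ 26.
  x = λ² - 22 - 18 = 676 - 40 ≡ 34; y = λ·(22 - 34) - 26 ≡ 6. → (34, 6)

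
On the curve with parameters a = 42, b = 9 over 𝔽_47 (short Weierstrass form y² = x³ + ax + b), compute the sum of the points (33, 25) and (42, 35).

(33, 22)

(33, 25) + (42, 35). λ = (35 - 25)/(42 - 33) ≡ 10/9 mod 47. 9⁻¹ ≡ 21 (mod 47), so λ ≡ 22.
  x = λ² - 33 - 42 = 484 - 75 ≡ 33; y = λ·(33 - 33) - 25 ≡ 22. → (33, 22)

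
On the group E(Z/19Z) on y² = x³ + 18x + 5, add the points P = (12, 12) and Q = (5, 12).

(12, 12) + (5, 12). λ = (12 - 12)/(5 - 12) ≡ 0/12 mod 19. 12⁻¹ ≡ 8 (mod 19) since 12·8 = 96 ≡ 1, so λ ≡ 0.
  x = λ² - 12 - 5 = 0 - 17 ≡ 2; y = λ·(12 - 2) - 12 ≡ 7. → (2, 7)

(2, 7)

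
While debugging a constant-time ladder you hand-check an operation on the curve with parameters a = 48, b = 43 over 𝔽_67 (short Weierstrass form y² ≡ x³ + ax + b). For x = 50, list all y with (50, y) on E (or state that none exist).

3, 64

x³ + 48x + 43 = 127443 ≡ 9 (mod 67).
Square roots of 9 mod 67: 3 and 64 (since 3² = 9 ≡ 9).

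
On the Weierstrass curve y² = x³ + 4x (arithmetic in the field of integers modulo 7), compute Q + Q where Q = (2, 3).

tangent at (2, 3): λ = (3·2² + 4)/(2·3) ≡ 2/6. 6⁻¹ ≡ 6 (mod 7), so λ ≡ 2·6 ≡ 5.
  x = λ² - 2 - 2 = 25 - 4 ≡ 0; y = λ·(2 - 0) - 3 ≡ 0. → (0, 0)

(0, 0)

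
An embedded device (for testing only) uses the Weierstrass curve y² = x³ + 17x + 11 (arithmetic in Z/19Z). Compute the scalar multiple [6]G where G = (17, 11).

O

Double-and-add on 6 = (110)₂. Start with G = (17, 11) for the leading 1-bit.
double: tangent at (17, 11): λ = (3·17² + 17)/(2·11) ≡ 10/3. 3⁻¹ ≡ 13 (mod 19) since 3·13 = 39 ≡ 1, so λ ≡ 10·13 ≡ 16.
  x = λ² - 17 - 17 = 256 - 34 ≡ 13; y = λ·(17 - 13) - 11 ≡ 15. → (13, 15)
add G: (13, 15) + (17, 11). λ = (11 - 15)/(17 - 13) ≡ 15/4 mod 19. 4⁻¹ ≡ 5 (mod 19) since 4·5 = 20 ≡ 1, so λ ≡ 18.
  x = λ² - 13 - 17 = 324 - 30 ≡ 9; y = λ·(13 - 9) - 15 ≡ 0. → (9, 0)
double: (9, 0) + (9, 0): same x and y₁ ≡ -y₂, so the sum is 𝒪.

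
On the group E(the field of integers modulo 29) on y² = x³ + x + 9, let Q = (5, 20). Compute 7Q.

(9, 14)

Double-and-add on 7 = (111)₂. Start with Q = (5, 20) for the leading 1-bit.
double: tangent at (5, 20): λ = (3·5² + 1)/(2·20) ≡ 18/11. 11⁻¹ ≡ 8 (mod 29) since 11·8 = 88 ≡ 1, so λ ≡ 18·8 ≡ 28.
  x = λ² - 5 - 5 = 784 - 10 ≡ 20; y = λ·(5 - 20) - 20 ≡ 24. → (20, 24)
add Q: (20, 24) + (5, 20). λ = (20 - 24)/(5 - 20) ≡ 25/14 mod 29. 14⁻¹ ≡ 27 (mod 29), so λ ≡ 8.
  x = λ² - 20 - 5 = 64 - 25 ≡ 10; y = λ·(20 - 10) - 24 ≡ 27. → (10, 27)
double: tangent at (10, 27): λ = (3·10² + 1)/(2·27) ≡ 11/25. 25⁻¹ ≡ 7 (mod 29), so λ ≡ 11·7 ≡ 19.
  x = λ² - 10 - 10 = 361 - 20 ≡ 22; y = λ·(10 - 22) - 27 ≡ 6. → (22, 6)
add Q: (22, 6) + (5, 20). λ = (20 - 6)/(5 - 22) ≡ 14/12 mod 29. 12⁻¹ ≡ 17 (mod 29), so λ ≡ 6.
  x = λ² - 22 - 5 = 36 - 27 ≡ 9; y = λ·(22 - 9) - 6 ≡ 14. → (9, 14)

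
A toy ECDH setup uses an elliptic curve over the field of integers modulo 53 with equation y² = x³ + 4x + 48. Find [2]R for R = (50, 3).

(43, 42)

tangent at (50, 3): λ = (3·50² + 4)/(2·3) ≡ 31/6. 6⁻¹ ≡ 9 (mod 53), so λ ≡ 31·9 ≡ 14.
  x = λ² - 50 - 50 = 196 - 100 ≡ 43; y = λ·(50 - 43) - 3 ≡ 42. → (43, 42)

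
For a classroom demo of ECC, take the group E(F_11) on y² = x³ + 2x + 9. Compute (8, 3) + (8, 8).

O

The two points share x = 8 and their y-coordinates satisfy 3 + 8 ≡ 0 (mod 11), so they are inverses. Their sum is ∞.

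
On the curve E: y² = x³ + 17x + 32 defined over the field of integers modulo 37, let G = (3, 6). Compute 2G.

tangent at (3, 6): λ = (3·3² + 17)/(2·6) ≡ 7/12. 12⁻¹ ≡ 34 (mod 37), so λ ≡ 7·34 ≡ 16.
  x = λ² - 3 - 3 = 256 - 6 ≡ 28; y = λ·(3 - 28) - 6 ≡ 1. → (28, 1)

(28, 1)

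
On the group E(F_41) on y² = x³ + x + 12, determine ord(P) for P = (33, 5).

12

2P: tangent at (33, 5): λ = (3·33² + 1)/(2·5) ≡ 29/10. 10⁻¹ ≡ 37 (mod 41), so λ ≡ 29·37 ≡ 7.
  x = λ² - 33 - 33 = 49 - 66 ≡ 24; y = λ·(33 - 24) - 5 ≡ 17. → (24, 17)
3P: (24, 17) + (33, 5). λ = (5 - 17)/(33 - 24) ≡ 29/9 mod 41. 9⁻¹ ≡ 32 (mod 41), so λ ≡ 26.
  x = λ² - 24 - 33 = 676 - 57 ≡ 4; y = λ·(24 - 4) - 17 ≡ 11. → (4, 11)
4P: (4, 11) + (33, 5). λ = (5 - 11)/(33 - 4) ≡ 35/29 mod 41. 29⁻¹ ≡ 17 (mod 41), so λ ≡ 21.
  x = λ² - 4 - 33 = 441 - 37 ≡ 35; y = λ·(4 - 35) - 11 ≡ 35. → (35, 35)
5P: (35, 35) + (33, 5). λ = (5 - 35)/(33 - 35) ≡ 11/39 mod 41. 39⁻¹ ≡ 20 (mod 41), so λ ≡ 15.
  x = λ² - 35 - 33 = 225 - 68 ≡ 34; y = λ·(35 - 34) - 35 ≡ 21. → (34, 21)
6P: (34, 21) + (33, 5). λ = (5 - 21)/(33 - 34) ≡ 25/40 mod 41. 40⁻¹ ≡ 40 (mod 41) since 40·40 = 1600 ≡ 1, so λ ≡ 16.
  x = λ² - 34 - 33 = 256 - 67 ≡ 25; y = λ·(34 - 25) - 21 ≡ 0. → (25, 0)
7P: (25, 0) + (33, 5). λ = (5 - 0)/(33 - 25) ≡ 5/8 mod 41. 8⁻¹ ≡ 36 (mod 41), so λ ≡ 16.
  x = λ² - 25 - 33 = 256 - 58 ≡ 34; y = λ·(25 - 34) - 0 ≡ 20. → (34, 20)
8P: (34, 20) + (33, 5). λ = (5 - 20)/(33 - 34) ≡ 26/40 mod 41. 40⁻¹ ≡ 40 (mod 41) since 40·40 = 1600 ≡ 1, so λ ≡ 15.
  x = λ² - 34 - 33 = 225 - 67 ≡ 35; y = λ·(34 - 35) - 20 ≡ 6. → (35, 6)
9P: (35, 6) + (33, 5). λ = (5 - 6)/(33 - 35) ≡ 40/39 mod 41. 39⁻¹ ≡ 20 (mod 41), so λ ≡ 21.
  x = λ² - 35 - 33 = 441 - 68 ≡ 4; y = λ·(35 - 4) - 6 ≡ 30. → (4, 30)
10P: (4, 30) + (33, 5). λ = (5 - 30)/(33 - 4) ≡ 16/29 mod 41. 29⁻¹ ≡ 17 (mod 41) since 29·17 = 493 ≡ 1, so λ ≡ 26.
  x = λ² - 4 - 33 = 676 - 37 ≡ 24; y = λ·(4 - 24) - 30 ≡ 24. → (24, 24)
11P: (24, 24) + (33, 5). λ = (5 - 24)/(33 - 24) ≡ 22/9 mod 41. 9⁻¹ ≡ 32 (mod 41), so λ ≡ 7.
  x = λ² - 24 - 33 = 49 - 57 ≡ 33; y = λ·(24 - 33) - 24 ≡ 36. → (33, 36)
12P: (33, 36) + (33, 5): same x and y₁ ≡ -y₂, so the sum is O.
12P = O, so the order is 12.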